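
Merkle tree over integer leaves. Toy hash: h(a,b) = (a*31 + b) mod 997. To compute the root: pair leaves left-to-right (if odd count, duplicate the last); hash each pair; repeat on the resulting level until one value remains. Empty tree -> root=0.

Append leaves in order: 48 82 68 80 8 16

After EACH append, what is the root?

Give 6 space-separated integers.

Answer: 48 573 996 11 557 813

Derivation:
After append 48 (leaves=[48]):
  L0: [48]
  root=48
After append 82 (leaves=[48, 82]):
  L0: [48, 82]
  L1: h(48,82)=(48*31+82)%997=573 -> [573]
  root=573
After append 68 (leaves=[48, 82, 68]):
  L0: [48, 82, 68]
  L1: h(48,82)=(48*31+82)%997=573 h(68,68)=(68*31+68)%997=182 -> [573, 182]
  L2: h(573,182)=(573*31+182)%997=996 -> [996]
  root=996
After append 80 (leaves=[48, 82, 68, 80]):
  L0: [48, 82, 68, 80]
  L1: h(48,82)=(48*31+82)%997=573 h(68,80)=(68*31+80)%997=194 -> [573, 194]
  L2: h(573,194)=(573*31+194)%997=11 -> [11]
  root=11
After append 8 (leaves=[48, 82, 68, 80, 8]):
  L0: [48, 82, 68, 80, 8]
  L1: h(48,82)=(48*31+82)%997=573 h(68,80)=(68*31+80)%997=194 h(8,8)=(8*31+8)%997=256 -> [573, 194, 256]
  L2: h(573,194)=(573*31+194)%997=11 h(256,256)=(256*31+256)%997=216 -> [11, 216]
  L3: h(11,216)=(11*31+216)%997=557 -> [557]
  root=557
After append 16 (leaves=[48, 82, 68, 80, 8, 16]):
  L0: [48, 82, 68, 80, 8, 16]
  L1: h(48,82)=(48*31+82)%997=573 h(68,80)=(68*31+80)%997=194 h(8,16)=(8*31+16)%997=264 -> [573, 194, 264]
  L2: h(573,194)=(573*31+194)%997=11 h(264,264)=(264*31+264)%997=472 -> [11, 472]
  L3: h(11,472)=(11*31+472)%997=813 -> [813]
  root=813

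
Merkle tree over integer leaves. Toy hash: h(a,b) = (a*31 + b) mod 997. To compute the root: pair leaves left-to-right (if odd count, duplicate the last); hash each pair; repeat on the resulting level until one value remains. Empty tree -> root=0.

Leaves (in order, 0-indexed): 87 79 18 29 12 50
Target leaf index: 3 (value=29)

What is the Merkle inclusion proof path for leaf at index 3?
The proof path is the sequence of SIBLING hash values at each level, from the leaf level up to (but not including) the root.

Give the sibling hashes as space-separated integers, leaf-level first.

L0 (leaves): [87, 79, 18, 29, 12, 50], target index=3
L1: h(87,79)=(87*31+79)%997=782 [pair 0] h(18,29)=(18*31+29)%997=587 [pair 1] h(12,50)=(12*31+50)%997=422 [pair 2] -> [782, 587, 422]
  Sibling for proof at L0: 18
L2: h(782,587)=(782*31+587)%997=901 [pair 0] h(422,422)=(422*31+422)%997=543 [pair 1] -> [901, 543]
  Sibling for proof at L1: 782
L3: h(901,543)=(901*31+543)%997=558 [pair 0] -> [558]
  Sibling for proof at L2: 543
Root: 558
Proof path (sibling hashes from leaf to root): [18, 782, 543]

Answer: 18 782 543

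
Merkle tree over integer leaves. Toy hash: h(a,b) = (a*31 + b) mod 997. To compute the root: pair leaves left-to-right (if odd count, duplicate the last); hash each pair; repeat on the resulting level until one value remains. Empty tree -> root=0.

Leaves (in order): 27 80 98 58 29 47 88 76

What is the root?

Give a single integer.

Answer: 379

Derivation:
L0: [27, 80, 98, 58, 29, 47, 88, 76]
L1: h(27,80)=(27*31+80)%997=917 h(98,58)=(98*31+58)%997=105 h(29,47)=(29*31+47)%997=946 h(88,76)=(88*31+76)%997=810 -> [917, 105, 946, 810]
L2: h(917,105)=(917*31+105)%997=616 h(946,810)=(946*31+810)%997=226 -> [616, 226]
L3: h(616,226)=(616*31+226)%997=379 -> [379]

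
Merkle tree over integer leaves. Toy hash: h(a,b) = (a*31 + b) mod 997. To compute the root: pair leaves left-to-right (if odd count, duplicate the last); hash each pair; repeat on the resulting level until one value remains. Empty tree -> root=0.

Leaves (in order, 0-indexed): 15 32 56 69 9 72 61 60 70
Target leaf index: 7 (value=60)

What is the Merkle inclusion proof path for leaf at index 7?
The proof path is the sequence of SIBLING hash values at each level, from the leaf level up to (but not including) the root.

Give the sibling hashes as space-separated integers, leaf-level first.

L0 (leaves): [15, 32, 56, 69, 9, 72, 61, 60, 70], target index=7
L1: h(15,32)=(15*31+32)%997=497 [pair 0] h(56,69)=(56*31+69)%997=808 [pair 1] h(9,72)=(9*31+72)%997=351 [pair 2] h(61,60)=(61*31+60)%997=954 [pair 3] h(70,70)=(70*31+70)%997=246 [pair 4] -> [497, 808, 351, 954, 246]
  Sibling for proof at L0: 61
L2: h(497,808)=(497*31+808)%997=263 [pair 0] h(351,954)=(351*31+954)%997=868 [pair 1] h(246,246)=(246*31+246)%997=893 [pair 2] -> [263, 868, 893]
  Sibling for proof at L1: 351
L3: h(263,868)=(263*31+868)%997=48 [pair 0] h(893,893)=(893*31+893)%997=660 [pair 1] -> [48, 660]
  Sibling for proof at L2: 263
L4: h(48,660)=(48*31+660)%997=154 [pair 0] -> [154]
  Sibling for proof at L3: 660
Root: 154
Proof path (sibling hashes from leaf to root): [61, 351, 263, 660]

Answer: 61 351 263 660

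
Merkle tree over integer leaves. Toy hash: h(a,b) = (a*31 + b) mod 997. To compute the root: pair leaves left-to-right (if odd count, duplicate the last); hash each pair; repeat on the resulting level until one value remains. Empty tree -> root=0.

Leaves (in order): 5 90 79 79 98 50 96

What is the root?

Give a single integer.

L0: [5, 90, 79, 79, 98, 50, 96]
L1: h(5,90)=(5*31+90)%997=245 h(79,79)=(79*31+79)%997=534 h(98,50)=(98*31+50)%997=97 h(96,96)=(96*31+96)%997=81 -> [245, 534, 97, 81]
L2: h(245,534)=(245*31+534)%997=153 h(97,81)=(97*31+81)%997=97 -> [153, 97]
L3: h(153,97)=(153*31+97)%997=852 -> [852]

Answer: 852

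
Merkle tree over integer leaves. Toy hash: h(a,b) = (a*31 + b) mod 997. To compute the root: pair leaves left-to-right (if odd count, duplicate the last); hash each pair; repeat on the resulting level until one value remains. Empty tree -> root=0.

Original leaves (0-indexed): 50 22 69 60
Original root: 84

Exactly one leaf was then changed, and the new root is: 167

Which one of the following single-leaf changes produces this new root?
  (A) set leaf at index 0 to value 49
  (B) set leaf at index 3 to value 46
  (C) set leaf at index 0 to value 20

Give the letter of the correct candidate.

Original leaves: [50, 22, 69, 60]
Target new root: 167
Try each candidate change and compute the resulting root:
Candidate A: set leaf[0] = 49 -> leaves = [49, 22, 69, 60]
  L0: [49, 22, 69, 60]
  L1: h(49,22)=(49*31+22)%997=544 h(69,60)=(69*31+60)%997=205 -> [544, 205]
  L2: h(544,205)=(544*31+205)%997=120 -> [120]
  root = 120 != target 167
Candidate B: set leaf[3] = 46 -> leaves = [50, 22, 69, 46]
  L0: [50, 22, 69, 46]
  L1: h(50,22)=(50*31+22)%997=575 h(69,46)=(69*31+46)%997=191 -> [575, 191]
  L2: h(575,191)=(575*31+191)%997=70 -> [70]
  root = 70 != target 167
Candidate C: set leaf[0] = 20 -> leaves = [20, 22, 69, 60]
  L0: [20, 22, 69, 60]
  L1: h(20,22)=(20*31+22)%997=642 h(69,60)=(69*31+60)%997=205 -> [642, 205]
  L2: h(642,205)=(642*31+205)%997=167 -> [167]
  root = 167 == target 167  ** MATCH **
Candidate C produces the target root.

Answer: C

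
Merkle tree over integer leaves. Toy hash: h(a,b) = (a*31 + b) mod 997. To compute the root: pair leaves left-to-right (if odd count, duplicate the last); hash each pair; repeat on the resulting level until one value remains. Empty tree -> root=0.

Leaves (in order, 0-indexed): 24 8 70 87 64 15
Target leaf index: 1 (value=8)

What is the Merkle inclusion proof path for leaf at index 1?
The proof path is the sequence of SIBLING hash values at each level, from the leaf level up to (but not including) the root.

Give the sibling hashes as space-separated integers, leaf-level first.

Answer: 24 263 160

Derivation:
L0 (leaves): [24, 8, 70, 87, 64, 15], target index=1
L1: h(24,8)=(24*31+8)%997=752 [pair 0] h(70,87)=(70*31+87)%997=263 [pair 1] h(64,15)=(64*31+15)%997=5 [pair 2] -> [752, 263, 5]
  Sibling for proof at L0: 24
L2: h(752,263)=(752*31+263)%997=644 [pair 0] h(5,5)=(5*31+5)%997=160 [pair 1] -> [644, 160]
  Sibling for proof at L1: 263
L3: h(644,160)=(644*31+160)%997=184 [pair 0] -> [184]
  Sibling for proof at L2: 160
Root: 184
Proof path (sibling hashes from leaf to root): [24, 263, 160]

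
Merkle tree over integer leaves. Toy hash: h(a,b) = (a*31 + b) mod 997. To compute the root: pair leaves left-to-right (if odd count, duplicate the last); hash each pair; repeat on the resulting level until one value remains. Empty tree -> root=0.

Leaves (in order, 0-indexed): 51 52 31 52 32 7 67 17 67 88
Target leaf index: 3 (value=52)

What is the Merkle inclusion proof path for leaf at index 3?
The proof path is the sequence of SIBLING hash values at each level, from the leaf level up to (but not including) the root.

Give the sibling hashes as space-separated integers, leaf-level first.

L0 (leaves): [51, 52, 31, 52, 32, 7, 67, 17, 67, 88], target index=3
L1: h(51,52)=(51*31+52)%997=636 [pair 0] h(31,52)=(31*31+52)%997=16 [pair 1] h(32,7)=(32*31+7)%997=2 [pair 2] h(67,17)=(67*31+17)%997=100 [pair 3] h(67,88)=(67*31+88)%997=171 [pair 4] -> [636, 16, 2, 100, 171]
  Sibling for proof at L0: 31
L2: h(636,16)=(636*31+16)%997=789 [pair 0] h(2,100)=(2*31+100)%997=162 [pair 1] h(171,171)=(171*31+171)%997=487 [pair 2] -> [789, 162, 487]
  Sibling for proof at L1: 636
L3: h(789,162)=(789*31+162)%997=693 [pair 0] h(487,487)=(487*31+487)%997=629 [pair 1] -> [693, 629]
  Sibling for proof at L2: 162
L4: h(693,629)=(693*31+629)%997=178 [pair 0] -> [178]
  Sibling for proof at L3: 629
Root: 178
Proof path (sibling hashes from leaf to root): [31, 636, 162, 629]

Answer: 31 636 162 629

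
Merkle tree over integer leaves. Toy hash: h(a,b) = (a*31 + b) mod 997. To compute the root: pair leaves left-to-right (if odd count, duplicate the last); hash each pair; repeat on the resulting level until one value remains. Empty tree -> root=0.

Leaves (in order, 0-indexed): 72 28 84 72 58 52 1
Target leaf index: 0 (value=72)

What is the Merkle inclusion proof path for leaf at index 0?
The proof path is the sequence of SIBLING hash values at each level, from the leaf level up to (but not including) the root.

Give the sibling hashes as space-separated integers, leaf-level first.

L0 (leaves): [72, 28, 84, 72, 58, 52, 1], target index=0
L1: h(72,28)=(72*31+28)%997=266 [pair 0] h(84,72)=(84*31+72)%997=682 [pair 1] h(58,52)=(58*31+52)%997=853 [pair 2] h(1,1)=(1*31+1)%997=32 [pair 3] -> [266, 682, 853, 32]
  Sibling for proof at L0: 28
L2: h(266,682)=(266*31+682)%997=952 [pair 0] h(853,32)=(853*31+32)%997=553 [pair 1] -> [952, 553]
  Sibling for proof at L1: 682
L3: h(952,553)=(952*31+553)%997=155 [pair 0] -> [155]
  Sibling for proof at L2: 553
Root: 155
Proof path (sibling hashes from leaf to root): [28, 682, 553]

Answer: 28 682 553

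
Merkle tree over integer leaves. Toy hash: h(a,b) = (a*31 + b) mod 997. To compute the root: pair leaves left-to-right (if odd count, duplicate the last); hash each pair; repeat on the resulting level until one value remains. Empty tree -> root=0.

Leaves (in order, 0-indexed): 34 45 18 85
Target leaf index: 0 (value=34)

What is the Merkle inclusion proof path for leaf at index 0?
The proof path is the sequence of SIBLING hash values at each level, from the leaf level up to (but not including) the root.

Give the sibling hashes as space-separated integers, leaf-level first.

Answer: 45 643

Derivation:
L0 (leaves): [34, 45, 18, 85], target index=0
L1: h(34,45)=(34*31+45)%997=102 [pair 0] h(18,85)=(18*31+85)%997=643 [pair 1] -> [102, 643]
  Sibling for proof at L0: 45
L2: h(102,643)=(102*31+643)%997=814 [pair 0] -> [814]
  Sibling for proof at L1: 643
Root: 814
Proof path (sibling hashes from leaf to root): [45, 643]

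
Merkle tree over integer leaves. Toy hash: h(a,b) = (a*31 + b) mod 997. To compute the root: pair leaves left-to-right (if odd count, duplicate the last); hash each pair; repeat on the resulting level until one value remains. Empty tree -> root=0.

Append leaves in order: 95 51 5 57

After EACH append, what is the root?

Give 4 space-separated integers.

After append 95 (leaves=[95]):
  L0: [95]
  root=95
After append 51 (leaves=[95, 51]):
  L0: [95, 51]
  L1: h(95,51)=(95*31+51)%997=5 -> [5]
  root=5
After append 5 (leaves=[95, 51, 5]):
  L0: [95, 51, 5]
  L1: h(95,51)=(95*31+51)%997=5 h(5,5)=(5*31+5)%997=160 -> [5, 160]
  L2: h(5,160)=(5*31+160)%997=315 -> [315]
  root=315
After append 57 (leaves=[95, 51, 5, 57]):
  L0: [95, 51, 5, 57]
  L1: h(95,51)=(95*31+51)%997=5 h(5,57)=(5*31+57)%997=212 -> [5, 212]
  L2: h(5,212)=(5*31+212)%997=367 -> [367]
  root=367

Answer: 95 5 315 367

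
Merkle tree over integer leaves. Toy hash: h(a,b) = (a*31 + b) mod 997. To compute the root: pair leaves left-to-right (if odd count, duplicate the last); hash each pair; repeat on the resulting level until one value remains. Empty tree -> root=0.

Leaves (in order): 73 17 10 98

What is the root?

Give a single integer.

Answer: 301

Derivation:
L0: [73, 17, 10, 98]
L1: h(73,17)=(73*31+17)%997=286 h(10,98)=(10*31+98)%997=408 -> [286, 408]
L2: h(286,408)=(286*31+408)%997=301 -> [301]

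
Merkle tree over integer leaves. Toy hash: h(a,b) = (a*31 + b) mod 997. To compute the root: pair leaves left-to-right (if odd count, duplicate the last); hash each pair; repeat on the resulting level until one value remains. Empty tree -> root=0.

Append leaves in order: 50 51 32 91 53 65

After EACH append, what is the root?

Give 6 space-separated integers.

After append 50 (leaves=[50]):
  L0: [50]
  root=50
After append 51 (leaves=[50, 51]):
  L0: [50, 51]
  L1: h(50,51)=(50*31+51)%997=604 -> [604]
  root=604
After append 32 (leaves=[50, 51, 32]):
  L0: [50, 51, 32]
  L1: h(50,51)=(50*31+51)%997=604 h(32,32)=(32*31+32)%997=27 -> [604, 27]
  L2: h(604,27)=(604*31+27)%997=805 -> [805]
  root=805
After append 91 (leaves=[50, 51, 32, 91]):
  L0: [50, 51, 32, 91]
  L1: h(50,51)=(50*31+51)%997=604 h(32,91)=(32*31+91)%997=86 -> [604, 86]
  L2: h(604,86)=(604*31+86)%997=864 -> [864]
  root=864
After append 53 (leaves=[50, 51, 32, 91, 53]):
  L0: [50, 51, 32, 91, 53]
  L1: h(50,51)=(50*31+51)%997=604 h(32,91)=(32*31+91)%997=86 h(53,53)=(53*31+53)%997=699 -> [604, 86, 699]
  L2: h(604,86)=(604*31+86)%997=864 h(699,699)=(699*31+699)%997=434 -> [864, 434]
  L3: h(864,434)=(864*31+434)%997=299 -> [299]
  root=299
After append 65 (leaves=[50, 51, 32, 91, 53, 65]):
  L0: [50, 51, 32, 91, 53, 65]
  L1: h(50,51)=(50*31+51)%997=604 h(32,91)=(32*31+91)%997=86 h(53,65)=(53*31+65)%997=711 -> [604, 86, 711]
  L2: h(604,86)=(604*31+86)%997=864 h(711,711)=(711*31+711)%997=818 -> [864, 818]
  L3: h(864,818)=(864*31+818)%997=683 -> [683]
  root=683

Answer: 50 604 805 864 299 683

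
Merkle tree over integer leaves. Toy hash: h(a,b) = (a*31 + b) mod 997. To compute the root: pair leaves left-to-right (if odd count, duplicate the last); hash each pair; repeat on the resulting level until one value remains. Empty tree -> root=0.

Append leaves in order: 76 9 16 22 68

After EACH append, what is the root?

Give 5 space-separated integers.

Answer: 76 371 49 55 550

Derivation:
After append 76 (leaves=[76]):
  L0: [76]
  root=76
After append 9 (leaves=[76, 9]):
  L0: [76, 9]
  L1: h(76,9)=(76*31+9)%997=371 -> [371]
  root=371
After append 16 (leaves=[76, 9, 16]):
  L0: [76, 9, 16]
  L1: h(76,9)=(76*31+9)%997=371 h(16,16)=(16*31+16)%997=512 -> [371, 512]
  L2: h(371,512)=(371*31+512)%997=49 -> [49]
  root=49
After append 22 (leaves=[76, 9, 16, 22]):
  L0: [76, 9, 16, 22]
  L1: h(76,9)=(76*31+9)%997=371 h(16,22)=(16*31+22)%997=518 -> [371, 518]
  L2: h(371,518)=(371*31+518)%997=55 -> [55]
  root=55
After append 68 (leaves=[76, 9, 16, 22, 68]):
  L0: [76, 9, 16, 22, 68]
  L1: h(76,9)=(76*31+9)%997=371 h(16,22)=(16*31+22)%997=518 h(68,68)=(68*31+68)%997=182 -> [371, 518, 182]
  L2: h(371,518)=(371*31+518)%997=55 h(182,182)=(182*31+182)%997=839 -> [55, 839]
  L3: h(55,839)=(55*31+839)%997=550 -> [550]
  root=550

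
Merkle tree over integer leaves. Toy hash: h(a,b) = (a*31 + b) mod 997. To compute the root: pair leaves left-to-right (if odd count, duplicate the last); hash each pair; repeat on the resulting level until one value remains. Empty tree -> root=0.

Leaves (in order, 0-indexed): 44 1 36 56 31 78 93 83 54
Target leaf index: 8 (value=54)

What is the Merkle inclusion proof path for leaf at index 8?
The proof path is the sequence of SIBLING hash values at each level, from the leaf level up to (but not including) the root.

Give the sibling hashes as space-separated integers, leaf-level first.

L0 (leaves): [44, 1, 36, 56, 31, 78, 93, 83, 54], target index=8
L1: h(44,1)=(44*31+1)%997=368 [pair 0] h(36,56)=(36*31+56)%997=175 [pair 1] h(31,78)=(31*31+78)%997=42 [pair 2] h(93,83)=(93*31+83)%997=972 [pair 3] h(54,54)=(54*31+54)%997=731 [pair 4] -> [368, 175, 42, 972, 731]
  Sibling for proof at L0: 54
L2: h(368,175)=(368*31+175)%997=616 [pair 0] h(42,972)=(42*31+972)%997=280 [pair 1] h(731,731)=(731*31+731)%997=461 [pair 2] -> [616, 280, 461]
  Sibling for proof at L1: 731
L3: h(616,280)=(616*31+280)%997=433 [pair 0] h(461,461)=(461*31+461)%997=794 [pair 1] -> [433, 794]
  Sibling for proof at L2: 461
L4: h(433,794)=(433*31+794)%997=259 [pair 0] -> [259]
  Sibling for proof at L3: 433
Root: 259
Proof path (sibling hashes from leaf to root): [54, 731, 461, 433]

Answer: 54 731 461 433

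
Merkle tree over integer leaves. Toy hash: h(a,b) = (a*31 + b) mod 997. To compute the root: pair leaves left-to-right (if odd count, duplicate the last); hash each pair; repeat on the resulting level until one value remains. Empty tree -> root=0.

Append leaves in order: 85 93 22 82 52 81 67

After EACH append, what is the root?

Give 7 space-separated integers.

After append 85 (leaves=[85]):
  L0: [85]
  root=85
After append 93 (leaves=[85, 93]):
  L0: [85, 93]
  L1: h(85,93)=(85*31+93)%997=734 -> [734]
  root=734
After append 22 (leaves=[85, 93, 22]):
  L0: [85, 93, 22]
  L1: h(85,93)=(85*31+93)%997=734 h(22,22)=(22*31+22)%997=704 -> [734, 704]
  L2: h(734,704)=(734*31+704)%997=527 -> [527]
  root=527
After append 82 (leaves=[85, 93, 22, 82]):
  L0: [85, 93, 22, 82]
  L1: h(85,93)=(85*31+93)%997=734 h(22,82)=(22*31+82)%997=764 -> [734, 764]
  L2: h(734,764)=(734*31+764)%997=587 -> [587]
  root=587
After append 52 (leaves=[85, 93, 22, 82, 52]):
  L0: [85, 93, 22, 82, 52]
  L1: h(85,93)=(85*31+93)%997=734 h(22,82)=(22*31+82)%997=764 h(52,52)=(52*31+52)%997=667 -> [734, 764, 667]
  L2: h(734,764)=(734*31+764)%997=587 h(667,667)=(667*31+667)%997=407 -> [587, 407]
  L3: h(587,407)=(587*31+407)%997=658 -> [658]
  root=658
After append 81 (leaves=[85, 93, 22, 82, 52, 81]):
  L0: [85, 93, 22, 82, 52, 81]
  L1: h(85,93)=(85*31+93)%997=734 h(22,82)=(22*31+82)%997=764 h(52,81)=(52*31+81)%997=696 -> [734, 764, 696]
  L2: h(734,764)=(734*31+764)%997=587 h(696,696)=(696*31+696)%997=338 -> [587, 338]
  L3: h(587,338)=(587*31+338)%997=589 -> [589]
  root=589
After append 67 (leaves=[85, 93, 22, 82, 52, 81, 67]):
  L0: [85, 93, 22, 82, 52, 81, 67]
  L1: h(85,93)=(85*31+93)%997=734 h(22,82)=(22*31+82)%997=764 h(52,81)=(52*31+81)%997=696 h(67,67)=(67*31+67)%997=150 -> [734, 764, 696, 150]
  L2: h(734,764)=(734*31+764)%997=587 h(696,150)=(696*31+150)%997=789 -> [587, 789]
  L3: h(587,789)=(587*31+789)%997=43 -> [43]
  root=43

Answer: 85 734 527 587 658 589 43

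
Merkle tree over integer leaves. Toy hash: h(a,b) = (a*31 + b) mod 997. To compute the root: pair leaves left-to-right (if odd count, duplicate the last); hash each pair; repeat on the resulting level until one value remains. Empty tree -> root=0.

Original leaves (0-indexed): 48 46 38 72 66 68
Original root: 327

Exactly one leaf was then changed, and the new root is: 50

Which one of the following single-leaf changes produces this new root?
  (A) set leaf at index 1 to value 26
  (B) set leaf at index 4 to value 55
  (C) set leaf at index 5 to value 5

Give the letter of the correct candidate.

Original leaves: [48, 46, 38, 72, 66, 68]
Target new root: 50
Try each candidate change and compute the resulting root:
Candidate A: set leaf[1] = 26 -> leaves = [48, 26, 38, 72, 66, 68]
  L0: [48, 26, 38, 72, 66, 68]
  L1: h(48,26)=(48*31+26)%997=517 h(38,72)=(38*31+72)%997=253 h(66,68)=(66*31+68)%997=120 -> [517, 253, 120]
  L2: h(517,253)=(517*31+253)%997=328 h(120,120)=(120*31+120)%997=849 -> [328, 849]
  L3: h(328,849)=(328*31+849)%997=50 -> [50]
  root = 50 == target 50  ** MATCH **
Candidate B: set leaf[4] = 55 -> leaves = [48, 46, 38, 72, 55, 68]
  L0: [48, 46, 38, 72, 55, 68]
  L1: h(48,46)=(48*31+46)%997=537 h(38,72)=(38*31+72)%997=253 h(55,68)=(55*31+68)%997=776 -> [537, 253, 776]
  L2: h(537,253)=(537*31+253)%997=948 h(776,776)=(776*31+776)%997=904 -> [948, 904]
  L3: h(948,904)=(948*31+904)%997=382 -> [382]
  root = 382 != target 50
Candidate C: set leaf[5] = 5 -> leaves = [48, 46, 38, 72, 66, 5]
  L0: [48, 46, 38, 72, 66, 5]
  L1: h(48,46)=(48*31+46)%997=537 h(38,72)=(38*31+72)%997=253 h(66,5)=(66*31+5)%997=57 -> [537, 253, 57]
  L2: h(537,253)=(537*31+253)%997=948 h(57,57)=(57*31+57)%997=827 -> [948, 827]
  L3: h(948,827)=(948*31+827)%997=305 -> [305]
  root = 305 != target 50
Candidate A produces the target root.

Answer: A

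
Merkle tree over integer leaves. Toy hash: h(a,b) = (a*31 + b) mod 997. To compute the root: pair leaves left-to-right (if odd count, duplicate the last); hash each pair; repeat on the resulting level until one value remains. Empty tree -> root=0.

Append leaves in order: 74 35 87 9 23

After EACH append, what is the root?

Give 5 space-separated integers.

Answer: 74 335 208 130 663

Derivation:
After append 74 (leaves=[74]):
  L0: [74]
  root=74
After append 35 (leaves=[74, 35]):
  L0: [74, 35]
  L1: h(74,35)=(74*31+35)%997=335 -> [335]
  root=335
After append 87 (leaves=[74, 35, 87]):
  L0: [74, 35, 87]
  L1: h(74,35)=(74*31+35)%997=335 h(87,87)=(87*31+87)%997=790 -> [335, 790]
  L2: h(335,790)=(335*31+790)%997=208 -> [208]
  root=208
After append 9 (leaves=[74, 35, 87, 9]):
  L0: [74, 35, 87, 9]
  L1: h(74,35)=(74*31+35)%997=335 h(87,9)=(87*31+9)%997=712 -> [335, 712]
  L2: h(335,712)=(335*31+712)%997=130 -> [130]
  root=130
After append 23 (leaves=[74, 35, 87, 9, 23]):
  L0: [74, 35, 87, 9, 23]
  L1: h(74,35)=(74*31+35)%997=335 h(87,9)=(87*31+9)%997=712 h(23,23)=(23*31+23)%997=736 -> [335, 712, 736]
  L2: h(335,712)=(335*31+712)%997=130 h(736,736)=(736*31+736)%997=621 -> [130, 621]
  L3: h(130,621)=(130*31+621)%997=663 -> [663]
  root=663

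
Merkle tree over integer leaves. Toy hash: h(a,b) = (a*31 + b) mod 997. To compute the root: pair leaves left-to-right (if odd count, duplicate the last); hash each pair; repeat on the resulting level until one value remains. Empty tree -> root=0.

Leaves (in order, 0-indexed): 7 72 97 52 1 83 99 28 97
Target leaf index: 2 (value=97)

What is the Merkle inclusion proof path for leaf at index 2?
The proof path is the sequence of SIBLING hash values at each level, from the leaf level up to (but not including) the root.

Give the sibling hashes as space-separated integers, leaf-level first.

Answer: 52 289 649 60

Derivation:
L0 (leaves): [7, 72, 97, 52, 1, 83, 99, 28, 97], target index=2
L1: h(7,72)=(7*31+72)%997=289 [pair 0] h(97,52)=(97*31+52)%997=68 [pair 1] h(1,83)=(1*31+83)%997=114 [pair 2] h(99,28)=(99*31+28)%997=106 [pair 3] h(97,97)=(97*31+97)%997=113 [pair 4] -> [289, 68, 114, 106, 113]
  Sibling for proof at L0: 52
L2: h(289,68)=(289*31+68)%997=54 [pair 0] h(114,106)=(114*31+106)%997=649 [pair 1] h(113,113)=(113*31+113)%997=625 [pair 2] -> [54, 649, 625]
  Sibling for proof at L1: 289
L3: h(54,649)=(54*31+649)%997=329 [pair 0] h(625,625)=(625*31+625)%997=60 [pair 1] -> [329, 60]
  Sibling for proof at L2: 649
L4: h(329,60)=(329*31+60)%997=289 [pair 0] -> [289]
  Sibling for proof at L3: 60
Root: 289
Proof path (sibling hashes from leaf to root): [52, 289, 649, 60]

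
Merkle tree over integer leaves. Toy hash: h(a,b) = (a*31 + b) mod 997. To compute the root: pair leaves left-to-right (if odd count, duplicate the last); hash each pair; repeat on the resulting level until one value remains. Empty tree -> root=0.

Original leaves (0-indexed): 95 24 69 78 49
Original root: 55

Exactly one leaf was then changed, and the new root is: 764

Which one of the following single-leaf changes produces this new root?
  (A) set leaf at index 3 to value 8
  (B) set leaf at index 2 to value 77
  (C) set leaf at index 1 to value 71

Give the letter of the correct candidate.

Answer: B

Derivation:
Original leaves: [95, 24, 69, 78, 49]
Target new root: 764
Try each candidate change and compute the resulting root:
Candidate A: set leaf[3] = 8 -> leaves = [95, 24, 69, 8, 49]
  L0: [95, 24, 69, 8, 49]
  L1: h(95,24)=(95*31+24)%997=975 h(69,8)=(69*31+8)%997=153 h(49,49)=(49*31+49)%997=571 -> [975, 153, 571]
  L2: h(975,153)=(975*31+153)%997=468 h(571,571)=(571*31+571)%997=326 -> [468, 326]
  L3: h(468,326)=(468*31+326)%997=876 -> [876]
  root = 876 != target 764
Candidate B: set leaf[2] = 77 -> leaves = [95, 24, 77, 78, 49]
  L0: [95, 24, 77, 78, 49]
  L1: h(95,24)=(95*31+24)%997=975 h(77,78)=(77*31+78)%997=471 h(49,49)=(49*31+49)%997=571 -> [975, 471, 571]
  L2: h(975,471)=(975*31+471)%997=786 h(571,571)=(571*31+571)%997=326 -> [786, 326]
  L3: h(786,326)=(786*31+326)%997=764 -> [764]
  root = 764 == target 764  ** MATCH **
Candidate C: set leaf[1] = 71 -> leaves = [95, 71, 69, 78, 49]
  L0: [95, 71, 69, 78, 49]
  L1: h(95,71)=(95*31+71)%997=25 h(69,78)=(69*31+78)%997=223 h(49,49)=(49*31+49)%997=571 -> [25, 223, 571]
  L2: h(25,223)=(25*31+223)%997=1 h(571,571)=(571*31+571)%997=326 -> [1, 326]
  L3: h(1,326)=(1*31+326)%997=357 -> [357]
  root = 357 != target 764
Candidate B produces the target root.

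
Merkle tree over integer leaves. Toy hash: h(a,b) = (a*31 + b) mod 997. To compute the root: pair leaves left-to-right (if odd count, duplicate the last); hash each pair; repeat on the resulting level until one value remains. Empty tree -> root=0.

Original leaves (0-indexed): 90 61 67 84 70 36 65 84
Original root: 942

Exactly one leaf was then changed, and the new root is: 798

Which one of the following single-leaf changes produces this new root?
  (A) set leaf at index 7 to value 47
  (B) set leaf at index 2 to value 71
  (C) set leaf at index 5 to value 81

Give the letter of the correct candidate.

Answer: B

Derivation:
Original leaves: [90, 61, 67, 84, 70, 36, 65, 84]
Target new root: 798
Try each candidate change and compute the resulting root:
Candidate A: set leaf[7] = 47 -> leaves = [90, 61, 67, 84, 70, 36, 65, 47]
  L0: [90, 61, 67, 84, 70, 36, 65, 47]
  L1: h(90,61)=(90*31+61)%997=857 h(67,84)=(67*31+84)%997=167 h(70,36)=(70*31+36)%997=212 h(65,47)=(65*31+47)%997=68 -> [857, 167, 212, 68]
  L2: h(857,167)=(857*31+167)%997=812 h(212,68)=(212*31+68)%997=658 -> [812, 658]
  L3: h(812,658)=(812*31+658)%997=905 -> [905]
  root = 905 != target 798
Candidate B: set leaf[2] = 71 -> leaves = [90, 61, 71, 84, 70, 36, 65, 84]
  L0: [90, 61, 71, 84, 70, 36, 65, 84]
  L1: h(90,61)=(90*31+61)%997=857 h(71,84)=(71*31+84)%997=291 h(70,36)=(70*31+36)%997=212 h(65,84)=(65*31+84)%997=105 -> [857, 291, 212, 105]
  L2: h(857,291)=(857*31+291)%997=936 h(212,105)=(212*31+105)%997=695 -> [936, 695]
  L3: h(936,695)=(936*31+695)%997=798 -> [798]
  root = 798 == target 798  ** MATCH **
Candidate C: set leaf[5] = 81 -> leaves = [90, 61, 67, 84, 70, 81, 65, 84]
  L0: [90, 61, 67, 84, 70, 81, 65, 84]
  L1: h(90,61)=(90*31+61)%997=857 h(67,84)=(67*31+84)%997=167 h(70,81)=(70*31+81)%997=257 h(65,84)=(65*31+84)%997=105 -> [857, 167, 257, 105]
  L2: h(857,167)=(857*31+167)%997=812 h(257,105)=(257*31+105)%997=96 -> [812, 96]
  L3: h(812,96)=(812*31+96)%997=343 -> [343]
  root = 343 != target 798
Candidate B produces the target root.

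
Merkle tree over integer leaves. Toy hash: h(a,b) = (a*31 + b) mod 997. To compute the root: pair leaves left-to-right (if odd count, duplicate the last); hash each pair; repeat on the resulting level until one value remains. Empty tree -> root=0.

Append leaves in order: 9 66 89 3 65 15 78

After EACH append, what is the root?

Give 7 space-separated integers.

Answer: 9 345 582 496 182 576 45

Derivation:
After append 9 (leaves=[9]):
  L0: [9]
  root=9
After append 66 (leaves=[9, 66]):
  L0: [9, 66]
  L1: h(9,66)=(9*31+66)%997=345 -> [345]
  root=345
After append 89 (leaves=[9, 66, 89]):
  L0: [9, 66, 89]
  L1: h(9,66)=(9*31+66)%997=345 h(89,89)=(89*31+89)%997=854 -> [345, 854]
  L2: h(345,854)=(345*31+854)%997=582 -> [582]
  root=582
After append 3 (leaves=[9, 66, 89, 3]):
  L0: [9, 66, 89, 3]
  L1: h(9,66)=(9*31+66)%997=345 h(89,3)=(89*31+3)%997=768 -> [345, 768]
  L2: h(345,768)=(345*31+768)%997=496 -> [496]
  root=496
After append 65 (leaves=[9, 66, 89, 3, 65]):
  L0: [9, 66, 89, 3, 65]
  L1: h(9,66)=(9*31+66)%997=345 h(89,3)=(89*31+3)%997=768 h(65,65)=(65*31+65)%997=86 -> [345, 768, 86]
  L2: h(345,768)=(345*31+768)%997=496 h(86,86)=(86*31+86)%997=758 -> [496, 758]
  L3: h(496,758)=(496*31+758)%997=182 -> [182]
  root=182
After append 15 (leaves=[9, 66, 89, 3, 65, 15]):
  L0: [9, 66, 89, 3, 65, 15]
  L1: h(9,66)=(9*31+66)%997=345 h(89,3)=(89*31+3)%997=768 h(65,15)=(65*31+15)%997=36 -> [345, 768, 36]
  L2: h(345,768)=(345*31+768)%997=496 h(36,36)=(36*31+36)%997=155 -> [496, 155]
  L3: h(496,155)=(496*31+155)%997=576 -> [576]
  root=576
After append 78 (leaves=[9, 66, 89, 3, 65, 15, 78]):
  L0: [9, 66, 89, 3, 65, 15, 78]
  L1: h(9,66)=(9*31+66)%997=345 h(89,3)=(89*31+3)%997=768 h(65,15)=(65*31+15)%997=36 h(78,78)=(78*31+78)%997=502 -> [345, 768, 36, 502]
  L2: h(345,768)=(345*31+768)%997=496 h(36,502)=(36*31+502)%997=621 -> [496, 621]
  L3: h(496,621)=(496*31+621)%997=45 -> [45]
  root=45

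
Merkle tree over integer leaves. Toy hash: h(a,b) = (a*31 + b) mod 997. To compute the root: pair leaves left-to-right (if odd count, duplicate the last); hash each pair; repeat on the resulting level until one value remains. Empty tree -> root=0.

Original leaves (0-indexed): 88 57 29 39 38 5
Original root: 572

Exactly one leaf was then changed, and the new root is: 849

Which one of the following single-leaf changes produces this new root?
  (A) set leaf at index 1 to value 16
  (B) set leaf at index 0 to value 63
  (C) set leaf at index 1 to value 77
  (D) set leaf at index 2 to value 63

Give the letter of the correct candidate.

Original leaves: [88, 57, 29, 39, 38, 5]
Target new root: 849
Try each candidate change and compute the resulting root:
Candidate A: set leaf[1] = 16 -> leaves = [88, 16, 29, 39, 38, 5]
  L0: [88, 16, 29, 39, 38, 5]
  L1: h(88,16)=(88*31+16)%997=750 h(29,39)=(29*31+39)%997=938 h(38,5)=(38*31+5)%997=186 -> [750, 938, 186]
  L2: h(750,938)=(750*31+938)%997=260 h(186,186)=(186*31+186)%997=967 -> [260, 967]
  L3: h(260,967)=(260*31+967)%997=54 -> [54]
  root = 54 != target 849
Candidate B: set leaf[0] = 63 -> leaves = [63, 57, 29, 39, 38, 5]
  L0: [63, 57, 29, 39, 38, 5]
  L1: h(63,57)=(63*31+57)%997=16 h(29,39)=(29*31+39)%997=938 h(38,5)=(38*31+5)%997=186 -> [16, 938, 186]
  L2: h(16,938)=(16*31+938)%997=437 h(186,186)=(186*31+186)%997=967 -> [437, 967]
  L3: h(437,967)=(437*31+967)%997=556 -> [556]
  root = 556 != target 849
Candidate C: set leaf[1] = 77 -> leaves = [88, 77, 29, 39, 38, 5]
  L0: [88, 77, 29, 39, 38, 5]
  L1: h(88,77)=(88*31+77)%997=811 h(29,39)=(29*31+39)%997=938 h(38,5)=(38*31+5)%997=186 -> [811, 938, 186]
  L2: h(811,938)=(811*31+938)%997=157 h(186,186)=(186*31+186)%997=967 -> [157, 967]
  L3: h(157,967)=(157*31+967)%997=849 -> [849]
  root = 849 == target 849  ** MATCH **
Candidate D: set leaf[2] = 63 -> leaves = [88, 57, 63, 39, 38, 5]
  L0: [88, 57, 63, 39, 38, 5]
  L1: h(88,57)=(88*31+57)%997=791 h(63,39)=(63*31+39)%997=995 h(38,5)=(38*31+5)%997=186 -> [791, 995, 186]
  L2: h(791,995)=(791*31+995)%997=591 h(186,186)=(186*31+186)%997=967 -> [591, 967]
  L3: h(591,967)=(591*31+967)%997=345 -> [345]
  root = 345 != target 849
Candidate C produces the target root.

Answer: C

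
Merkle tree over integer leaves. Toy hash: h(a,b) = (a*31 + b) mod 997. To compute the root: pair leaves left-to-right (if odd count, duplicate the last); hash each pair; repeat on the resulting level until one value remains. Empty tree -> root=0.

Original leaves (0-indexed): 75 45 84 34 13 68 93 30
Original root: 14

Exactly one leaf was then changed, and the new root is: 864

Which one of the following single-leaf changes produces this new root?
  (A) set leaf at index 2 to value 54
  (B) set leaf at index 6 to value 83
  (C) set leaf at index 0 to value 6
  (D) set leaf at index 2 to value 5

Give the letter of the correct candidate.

Original leaves: [75, 45, 84, 34, 13, 68, 93, 30]
Target new root: 864
Try each candidate change and compute the resulting root:
Candidate A: set leaf[2] = 54 -> leaves = [75, 45, 54, 34, 13, 68, 93, 30]
  L0: [75, 45, 54, 34, 13, 68, 93, 30]
  L1: h(75,45)=(75*31+45)%997=376 h(54,34)=(54*31+34)%997=711 h(13,68)=(13*31+68)%997=471 h(93,30)=(93*31+30)%997=919 -> [376, 711, 471, 919]
  L2: h(376,711)=(376*31+711)%997=403 h(471,919)=(471*31+919)%997=565 -> [403, 565]
  L3: h(403,565)=(403*31+565)%997=97 -> [97]
  root = 97 != target 864
Candidate B: set leaf[6] = 83 -> leaves = [75, 45, 84, 34, 13, 68, 83, 30]
  L0: [75, 45, 84, 34, 13, 68, 83, 30]
  L1: h(75,45)=(75*31+45)%997=376 h(84,34)=(84*31+34)%997=644 h(13,68)=(13*31+68)%997=471 h(83,30)=(83*31+30)%997=609 -> [376, 644, 471, 609]
  L2: h(376,644)=(376*31+644)%997=336 h(471,609)=(471*31+609)%997=255 -> [336, 255]
  L3: h(336,255)=(336*31+255)%997=701 -> [701]
  root = 701 != target 864
Candidate C: set leaf[0] = 6 -> leaves = [6, 45, 84, 34, 13, 68, 93, 30]
  L0: [6, 45, 84, 34, 13, 68, 93, 30]
  L1: h(6,45)=(6*31+45)%997=231 h(84,34)=(84*31+34)%997=644 h(13,68)=(13*31+68)%997=471 h(93,30)=(93*31+30)%997=919 -> [231, 644, 471, 919]
  L2: h(231,644)=(231*31+644)%997=826 h(471,919)=(471*31+919)%997=565 -> [826, 565]
  L3: h(826,565)=(826*31+565)%997=249 -> [249]
  root = 249 != target 864
Candidate D: set leaf[2] = 5 -> leaves = [75, 45, 5, 34, 13, 68, 93, 30]
  L0: [75, 45, 5, 34, 13, 68, 93, 30]
  L1: h(75,45)=(75*31+45)%997=376 h(5,34)=(5*31+34)%997=189 h(13,68)=(13*31+68)%997=471 h(93,30)=(93*31+30)%997=919 -> [376, 189, 471, 919]
  L2: h(376,189)=(376*31+189)%997=878 h(471,919)=(471*31+919)%997=565 -> [878, 565]
  L3: h(878,565)=(878*31+565)%997=864 -> [864]
  root = 864 == target 864  ** MATCH **
Candidate D produces the target root.

Answer: D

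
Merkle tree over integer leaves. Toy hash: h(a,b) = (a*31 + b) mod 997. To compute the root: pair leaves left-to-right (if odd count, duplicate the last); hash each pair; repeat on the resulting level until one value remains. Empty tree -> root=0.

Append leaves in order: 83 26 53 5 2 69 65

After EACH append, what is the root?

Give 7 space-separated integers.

Answer: 83 605 511 463 449 599 554

Derivation:
After append 83 (leaves=[83]):
  L0: [83]
  root=83
After append 26 (leaves=[83, 26]):
  L0: [83, 26]
  L1: h(83,26)=(83*31+26)%997=605 -> [605]
  root=605
After append 53 (leaves=[83, 26, 53]):
  L0: [83, 26, 53]
  L1: h(83,26)=(83*31+26)%997=605 h(53,53)=(53*31+53)%997=699 -> [605, 699]
  L2: h(605,699)=(605*31+699)%997=511 -> [511]
  root=511
After append 5 (leaves=[83, 26, 53, 5]):
  L0: [83, 26, 53, 5]
  L1: h(83,26)=(83*31+26)%997=605 h(53,5)=(53*31+5)%997=651 -> [605, 651]
  L2: h(605,651)=(605*31+651)%997=463 -> [463]
  root=463
After append 2 (leaves=[83, 26, 53, 5, 2]):
  L0: [83, 26, 53, 5, 2]
  L1: h(83,26)=(83*31+26)%997=605 h(53,5)=(53*31+5)%997=651 h(2,2)=(2*31+2)%997=64 -> [605, 651, 64]
  L2: h(605,651)=(605*31+651)%997=463 h(64,64)=(64*31+64)%997=54 -> [463, 54]
  L3: h(463,54)=(463*31+54)%997=449 -> [449]
  root=449
After append 69 (leaves=[83, 26, 53, 5, 2, 69]):
  L0: [83, 26, 53, 5, 2, 69]
  L1: h(83,26)=(83*31+26)%997=605 h(53,5)=(53*31+5)%997=651 h(2,69)=(2*31+69)%997=131 -> [605, 651, 131]
  L2: h(605,651)=(605*31+651)%997=463 h(131,131)=(131*31+131)%997=204 -> [463, 204]
  L3: h(463,204)=(463*31+204)%997=599 -> [599]
  root=599
After append 65 (leaves=[83, 26, 53, 5, 2, 69, 65]):
  L0: [83, 26, 53, 5, 2, 69, 65]
  L1: h(83,26)=(83*31+26)%997=605 h(53,5)=(53*31+5)%997=651 h(2,69)=(2*31+69)%997=131 h(65,65)=(65*31+65)%997=86 -> [605, 651, 131, 86]
  L2: h(605,651)=(605*31+651)%997=463 h(131,86)=(131*31+86)%997=159 -> [463, 159]
  L3: h(463,159)=(463*31+159)%997=554 -> [554]
  root=554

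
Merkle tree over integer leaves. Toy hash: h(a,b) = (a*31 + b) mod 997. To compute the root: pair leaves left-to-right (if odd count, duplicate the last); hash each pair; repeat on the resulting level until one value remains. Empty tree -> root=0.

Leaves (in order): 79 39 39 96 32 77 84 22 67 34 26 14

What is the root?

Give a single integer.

Answer: 697

Derivation:
L0: [79, 39, 39, 96, 32, 77, 84, 22, 67, 34, 26, 14]
L1: h(79,39)=(79*31+39)%997=494 h(39,96)=(39*31+96)%997=308 h(32,77)=(32*31+77)%997=72 h(84,22)=(84*31+22)%997=632 h(67,34)=(67*31+34)%997=117 h(26,14)=(26*31+14)%997=820 -> [494, 308, 72, 632, 117, 820]
L2: h(494,308)=(494*31+308)%997=667 h(72,632)=(72*31+632)%997=870 h(117,820)=(117*31+820)%997=459 -> [667, 870, 459]
L3: h(667,870)=(667*31+870)%997=610 h(459,459)=(459*31+459)%997=730 -> [610, 730]
L4: h(610,730)=(610*31+730)%997=697 -> [697]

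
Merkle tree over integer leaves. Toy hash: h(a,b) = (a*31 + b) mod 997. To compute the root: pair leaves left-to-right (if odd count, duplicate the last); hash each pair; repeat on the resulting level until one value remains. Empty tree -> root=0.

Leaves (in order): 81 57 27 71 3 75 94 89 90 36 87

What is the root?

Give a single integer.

L0: [81, 57, 27, 71, 3, 75, 94, 89, 90, 36, 87]
L1: h(81,57)=(81*31+57)%997=574 h(27,71)=(27*31+71)%997=908 h(3,75)=(3*31+75)%997=168 h(94,89)=(94*31+89)%997=12 h(90,36)=(90*31+36)%997=832 h(87,87)=(87*31+87)%997=790 -> [574, 908, 168, 12, 832, 790]
L2: h(574,908)=(574*31+908)%997=756 h(168,12)=(168*31+12)%997=235 h(832,790)=(832*31+790)%997=660 -> [756, 235, 660]
L3: h(756,235)=(756*31+235)%997=740 h(660,660)=(660*31+660)%997=183 -> [740, 183]
L4: h(740,183)=(740*31+183)%997=192 -> [192]

Answer: 192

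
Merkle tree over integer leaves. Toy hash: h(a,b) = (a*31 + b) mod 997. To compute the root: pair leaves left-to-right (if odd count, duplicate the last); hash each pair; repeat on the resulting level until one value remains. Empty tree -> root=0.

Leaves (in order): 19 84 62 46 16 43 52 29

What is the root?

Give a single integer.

L0: [19, 84, 62, 46, 16, 43, 52, 29]
L1: h(19,84)=(19*31+84)%997=673 h(62,46)=(62*31+46)%997=971 h(16,43)=(16*31+43)%997=539 h(52,29)=(52*31+29)%997=644 -> [673, 971, 539, 644]
L2: h(673,971)=(673*31+971)%997=897 h(539,644)=(539*31+644)%997=404 -> [897, 404]
L3: h(897,404)=(897*31+404)%997=295 -> [295]

Answer: 295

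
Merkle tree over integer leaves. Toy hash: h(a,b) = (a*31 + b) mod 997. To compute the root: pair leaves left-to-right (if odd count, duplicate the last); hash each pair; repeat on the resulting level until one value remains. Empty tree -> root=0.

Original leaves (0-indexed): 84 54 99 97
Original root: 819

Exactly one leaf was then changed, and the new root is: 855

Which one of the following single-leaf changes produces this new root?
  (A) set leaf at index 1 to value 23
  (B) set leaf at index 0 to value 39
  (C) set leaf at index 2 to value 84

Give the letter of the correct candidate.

Original leaves: [84, 54, 99, 97]
Target new root: 855
Try each candidate change and compute the resulting root:
Candidate A: set leaf[1] = 23 -> leaves = [84, 23, 99, 97]
  L0: [84, 23, 99, 97]
  L1: h(84,23)=(84*31+23)%997=633 h(99,97)=(99*31+97)%997=175 -> [633, 175]
  L2: h(633,175)=(633*31+175)%997=855 -> [855]
  root = 855 == target 855  ** MATCH **
Candidate B: set leaf[0] = 39 -> leaves = [39, 54, 99, 97]
  L0: [39, 54, 99, 97]
  L1: h(39,54)=(39*31+54)%997=266 h(99,97)=(99*31+97)%997=175 -> [266, 175]
  L2: h(266,175)=(266*31+175)%997=445 -> [445]
  root = 445 != target 855
Candidate C: set leaf[2] = 84 -> leaves = [84, 54, 84, 97]
  L0: [84, 54, 84, 97]
  L1: h(84,54)=(84*31+54)%997=664 h(84,97)=(84*31+97)%997=707 -> [664, 707]
  L2: h(664,707)=(664*31+707)%997=354 -> [354]
  root = 354 != target 855
Candidate A produces the target root.

Answer: A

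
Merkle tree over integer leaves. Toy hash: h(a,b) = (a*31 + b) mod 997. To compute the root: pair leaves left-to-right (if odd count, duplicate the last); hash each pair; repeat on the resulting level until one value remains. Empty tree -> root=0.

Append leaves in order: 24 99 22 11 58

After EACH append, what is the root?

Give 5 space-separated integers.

After append 24 (leaves=[24]):
  L0: [24]
  root=24
After append 99 (leaves=[24, 99]):
  L0: [24, 99]
  L1: h(24,99)=(24*31+99)%997=843 -> [843]
  root=843
After append 22 (leaves=[24, 99, 22]):
  L0: [24, 99, 22]
  L1: h(24,99)=(24*31+99)%997=843 h(22,22)=(22*31+22)%997=704 -> [843, 704]
  L2: h(843,704)=(843*31+704)%997=915 -> [915]
  root=915
After append 11 (leaves=[24, 99, 22, 11]):
  L0: [24, 99, 22, 11]
  L1: h(24,99)=(24*31+99)%997=843 h(22,11)=(22*31+11)%997=693 -> [843, 693]
  L2: h(843,693)=(843*31+693)%997=904 -> [904]
  root=904
After append 58 (leaves=[24, 99, 22, 11, 58]):
  L0: [24, 99, 22, 11, 58]
  L1: h(24,99)=(24*31+99)%997=843 h(22,11)=(22*31+11)%997=693 h(58,58)=(58*31+58)%997=859 -> [843, 693, 859]
  L2: h(843,693)=(843*31+693)%997=904 h(859,859)=(859*31+859)%997=569 -> [904, 569]
  L3: h(904,569)=(904*31+569)%997=677 -> [677]
  root=677

Answer: 24 843 915 904 677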